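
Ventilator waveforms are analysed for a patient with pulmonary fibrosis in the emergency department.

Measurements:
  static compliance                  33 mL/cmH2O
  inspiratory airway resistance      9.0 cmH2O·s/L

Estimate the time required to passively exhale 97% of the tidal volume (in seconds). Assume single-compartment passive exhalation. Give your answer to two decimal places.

1.04

τ = R × C = 9.0 × 33 mL/cmH2O = 9.0 × 0.033 L/cmH2O = 0.297 s.
Exhaled fraction f = 1 − e^(−t/τ) → t = −τ·ln(1 − f) = −0.297·ln(0.03) = 1.041 s.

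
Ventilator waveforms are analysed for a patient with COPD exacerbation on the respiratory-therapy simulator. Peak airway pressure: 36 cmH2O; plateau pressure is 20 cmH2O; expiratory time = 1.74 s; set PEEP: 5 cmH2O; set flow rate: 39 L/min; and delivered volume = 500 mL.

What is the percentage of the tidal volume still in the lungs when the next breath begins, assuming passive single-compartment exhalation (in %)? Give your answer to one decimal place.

12.0

Flow: 39 L/min ÷ 60 = 0.65 L/s.
R = (PIP − Pplat)/V̇ = (36 − 20) / 0.65 = 16.0/0.65 = 24.615 cmH2O·s/L.
C = Vt/(Pplat − PEEP) = 500.0 / (20 − 5) = 500.0/15.0 = 33.333 mL/cmH2O.
τ = R × C = 24.615 × 0.03333 L/cmH2O = 0.8204 s.
Fraction remaining at end-expiration = e^(−Te/τ) = e^(−1.74/0.8204) = 0.1199 → 11.99%.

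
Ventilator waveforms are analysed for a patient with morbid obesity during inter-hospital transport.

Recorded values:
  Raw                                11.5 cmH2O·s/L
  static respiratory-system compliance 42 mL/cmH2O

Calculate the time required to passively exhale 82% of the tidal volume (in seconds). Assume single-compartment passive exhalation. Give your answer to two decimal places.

0.83

τ = R × C = 11.5 × 42 mL/cmH2O = 11.5 × 0.042 L/cmH2O = 0.483 s.
Exhaled fraction f = 1 − e^(−t/τ) → t = −τ·ln(1 − f) = −0.483·ln(0.18) = 0.8282 s.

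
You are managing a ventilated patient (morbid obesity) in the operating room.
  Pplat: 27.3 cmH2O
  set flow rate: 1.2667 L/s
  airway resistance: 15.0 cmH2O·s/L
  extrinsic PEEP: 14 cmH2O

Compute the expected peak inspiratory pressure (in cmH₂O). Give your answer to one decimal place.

46.3

PIP = Pplat + Raw × flow = 27.3 + 15.0 × 1.2667 = 27.3 + 19.001 = 46.301 cmH2O.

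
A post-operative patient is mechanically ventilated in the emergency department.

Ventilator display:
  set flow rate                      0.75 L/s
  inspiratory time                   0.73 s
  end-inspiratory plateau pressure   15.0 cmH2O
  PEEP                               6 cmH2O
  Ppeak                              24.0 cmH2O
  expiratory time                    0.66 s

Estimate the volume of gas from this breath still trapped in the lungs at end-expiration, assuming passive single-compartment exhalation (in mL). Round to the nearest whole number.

Vt = flow × Ti = 0.75 L/s × 0.73 s × 1000 mL/L = 547.5 mL.
R = (PIP − Pplat)/V̇ = (24.0 − 15.0) / 0.75 = 9.0/0.75 = 12.0 cmH2O·s/L.
C = Vt/(Pplat − PEEP) = 547.5 / (15.0 − 6) = 547.5/9.0 = 60.833 mL/cmH2O.
τ = R × C = 12.0 × 0.06083 L/cmH2O = 0.73 s.
Fraction remaining = e^(−Te/τ) = e^(−0.66/0.73) = 0.4049.
Trapped volume = 547.5 × 0.4049 = 221.68 mL.

222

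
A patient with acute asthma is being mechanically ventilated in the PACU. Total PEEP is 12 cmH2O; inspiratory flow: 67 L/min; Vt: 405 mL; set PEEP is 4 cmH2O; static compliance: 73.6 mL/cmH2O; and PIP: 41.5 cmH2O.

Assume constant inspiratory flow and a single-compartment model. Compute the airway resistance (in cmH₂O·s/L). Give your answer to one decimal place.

Flow: 67 L/min ÷ 60 = 1.1167 L/s.
Total PEEP = 12 cmH2O (set 4 + intrinsic 8); this is the baseline alveolar pressure.
Equation of motion (constant flow): PIP = Vt/C + R·V̇ + PEEP.
R·V̇ = PIP − Vt/C − PEEP = 41.5 − 405/73.6 − 12 = 41.5 − 5.503 − 12 = 23.997 cmH2O.
R = 23.997 / 1.1167 = 21.489 cmH2O·s/L.

21.5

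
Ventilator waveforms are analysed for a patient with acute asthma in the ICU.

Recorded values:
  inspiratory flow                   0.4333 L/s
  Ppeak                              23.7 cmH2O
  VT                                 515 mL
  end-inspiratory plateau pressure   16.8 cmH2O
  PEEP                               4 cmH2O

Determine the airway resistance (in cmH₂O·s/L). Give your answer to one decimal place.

Raw = (PIP − Pplat) / flow = (23.7 − 16.8) / 0.4333 = 6.9 / 0.4333 = 15.924 cmH2O·s/L.

15.9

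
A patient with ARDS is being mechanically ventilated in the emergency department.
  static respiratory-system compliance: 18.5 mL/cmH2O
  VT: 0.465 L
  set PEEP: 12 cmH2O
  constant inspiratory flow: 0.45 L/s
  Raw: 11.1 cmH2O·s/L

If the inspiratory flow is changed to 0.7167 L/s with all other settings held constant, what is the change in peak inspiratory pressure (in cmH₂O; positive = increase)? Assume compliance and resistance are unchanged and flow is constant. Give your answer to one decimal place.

3.0

PIP = Vt/C + R·V̇ + PEEP (constant-flow equation of motion).
Only the resistive term changes: ΔPIP = R × ΔV̇ = 11.1 × (0.7167 − 0.45) = 11.1 × 0.2667 = 2.96 cmH2O.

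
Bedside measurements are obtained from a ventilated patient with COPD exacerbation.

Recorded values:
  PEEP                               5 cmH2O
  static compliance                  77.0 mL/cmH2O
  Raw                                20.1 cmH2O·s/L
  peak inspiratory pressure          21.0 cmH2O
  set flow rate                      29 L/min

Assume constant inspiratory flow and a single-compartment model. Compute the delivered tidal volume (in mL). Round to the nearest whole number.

Flow: 29 L/min ÷ 60 = 0.4833 L/s.
Equation of motion (constant flow): PIP = Vt/C + R·V̇ + PEEP.
Vt/C = PIP − R·V̇ − PEEP = 21.0 − 9.714 − 5 = 6.286 cmH2O.
Vt = C × 6.286 = 77.0 × 6.286 = 484.02 mL.

484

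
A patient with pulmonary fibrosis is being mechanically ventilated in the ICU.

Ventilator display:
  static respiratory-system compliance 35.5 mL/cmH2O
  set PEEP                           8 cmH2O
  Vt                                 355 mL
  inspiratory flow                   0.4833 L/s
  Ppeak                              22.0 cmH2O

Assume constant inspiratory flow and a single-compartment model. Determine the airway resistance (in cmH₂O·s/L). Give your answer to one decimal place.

8.3

Equation of motion (constant flow): PIP = Vt/C + R·V̇ + PEEP.
R·V̇ = PIP − Vt/C − PEEP = 22.0 − 355/35.5 − 8 = 22.0 − 10.0 − 8 = 4.0 cmH2O.
R = 4.0 / 0.4833 = 8.276 cmH2O·s/L.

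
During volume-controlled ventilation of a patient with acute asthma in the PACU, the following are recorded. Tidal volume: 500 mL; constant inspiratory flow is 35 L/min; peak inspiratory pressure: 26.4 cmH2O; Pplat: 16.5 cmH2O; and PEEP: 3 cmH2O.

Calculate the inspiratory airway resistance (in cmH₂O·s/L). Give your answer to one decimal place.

17.0

Flow: 35 L/min ÷ 60 = 0.5833 L/s.
Raw = (PIP − Pplat) / flow = (26.4 − 16.5) / 0.5833 = 9.9 / 0.5833 = 16.972 cmH2O·s/L.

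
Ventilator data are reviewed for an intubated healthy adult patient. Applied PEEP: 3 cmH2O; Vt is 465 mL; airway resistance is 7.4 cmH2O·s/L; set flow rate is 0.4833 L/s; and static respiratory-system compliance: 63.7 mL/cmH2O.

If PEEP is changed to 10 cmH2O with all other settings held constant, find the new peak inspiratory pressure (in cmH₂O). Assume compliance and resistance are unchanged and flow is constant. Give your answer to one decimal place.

PIP = Vt/C + R·V̇ + PEEP (constant-flow equation of motion).
Only the baseline term changes: ΔPIP = ΔPEEP = 10 − 3 = 7.0 cmH2O.
Original PIP = 465/63.7 + 7.4×0.4833 + 3 = 13.876 cmH2O; new PIP = 13.876 + (7.0) = 20.876 cmH2O.

20.9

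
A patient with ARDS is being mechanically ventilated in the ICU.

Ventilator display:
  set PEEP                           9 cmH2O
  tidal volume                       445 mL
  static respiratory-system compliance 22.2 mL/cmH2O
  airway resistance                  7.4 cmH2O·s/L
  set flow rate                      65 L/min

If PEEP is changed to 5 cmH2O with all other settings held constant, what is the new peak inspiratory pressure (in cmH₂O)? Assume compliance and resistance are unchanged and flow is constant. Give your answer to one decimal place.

Flow: 65 L/min ÷ 60 = 1.0833 L/s.
PIP = Vt/C + R·V̇ + PEEP (constant-flow equation of motion).
Only the baseline term changes: ΔPIP = ΔPEEP = 5 − 9 = -4.0 cmH2O.
Original PIP = 445/22.2 + 7.4×1.0833 + 9 = 37.061 cmH2O; new PIP = 37.061 + (-4.0) = 33.061 cmH2O.

33.1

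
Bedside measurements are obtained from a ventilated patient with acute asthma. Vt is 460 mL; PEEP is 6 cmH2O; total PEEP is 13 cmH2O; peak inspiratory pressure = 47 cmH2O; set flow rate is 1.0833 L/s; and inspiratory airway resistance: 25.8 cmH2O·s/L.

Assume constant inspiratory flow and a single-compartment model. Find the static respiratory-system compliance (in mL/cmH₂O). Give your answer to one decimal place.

Total PEEP = 13 cmH2O (set 6 + intrinsic 7); this is the baseline alveolar pressure.
Equation of motion (constant flow): PIP = Vt/C + R·V̇ + PEEP.
Vt/C = PIP − R·V̇ − PEEP = 47 − 25.8×1.0833 − 13 = 47 − 27.949 − 13 = 6.051 cmH2O.
C = Vt / 6.051 = 460 / 6.051 = 76.02 mL/cmH2O.

76.0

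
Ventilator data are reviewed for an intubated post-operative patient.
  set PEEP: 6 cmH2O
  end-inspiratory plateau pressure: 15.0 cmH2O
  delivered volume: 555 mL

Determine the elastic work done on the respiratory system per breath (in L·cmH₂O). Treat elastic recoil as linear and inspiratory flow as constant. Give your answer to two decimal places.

2.50

Elastic work ≈ ½ × (Pplat − PEEP) × Vt = 0.5 × (15.0 − 6) × 0.555 L = 0.5 × 9.0 × 0.555 = 2.498 L·cmH2O.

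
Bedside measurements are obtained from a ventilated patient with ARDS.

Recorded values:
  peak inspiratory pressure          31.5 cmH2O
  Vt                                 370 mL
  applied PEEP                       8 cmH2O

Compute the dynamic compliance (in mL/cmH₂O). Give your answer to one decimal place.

15.7

Dynamic compliance = Vt / (PIP − PEEP) = 370 / (31.5 − 8) = 370 / 23.5 = 15.745 mL/cmH2O.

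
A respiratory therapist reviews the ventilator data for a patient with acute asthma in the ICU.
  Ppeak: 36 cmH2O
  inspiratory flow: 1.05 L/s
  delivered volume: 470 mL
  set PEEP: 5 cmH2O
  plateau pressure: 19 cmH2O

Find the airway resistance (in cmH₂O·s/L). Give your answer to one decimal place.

Raw = (PIP − Pplat) / flow = (36 − 19) / 1.05 = 17.0 / 1.05 = 16.19 cmH2O·s/L.

16.2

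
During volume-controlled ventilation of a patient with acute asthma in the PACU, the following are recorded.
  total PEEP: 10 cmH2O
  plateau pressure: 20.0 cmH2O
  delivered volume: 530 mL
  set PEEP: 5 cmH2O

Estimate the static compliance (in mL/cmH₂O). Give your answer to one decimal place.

53.0

End-expiratory occlusion gives total PEEP = 10 cmH2O (intrinsic PEEP = 10 − 5 = 5). Use total PEEP for the elastic gradient.
Cstat = Vt / (Pplat − PEEPtotal) = 530 / (20.0 − 10) = 530 / 10.0 = 53.0 mL/cmH2O.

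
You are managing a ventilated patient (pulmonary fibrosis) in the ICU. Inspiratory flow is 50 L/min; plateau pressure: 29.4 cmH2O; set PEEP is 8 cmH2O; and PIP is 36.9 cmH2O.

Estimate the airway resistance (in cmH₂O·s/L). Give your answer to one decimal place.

9.0

Flow: 50 L/min ÷ 60 = 0.8333 L/s.
Raw = (PIP − Pplat) / flow = (36.9 − 29.4) / 0.8333 = 7.5 / 0.8333 = 9.0 cmH2O·s/L.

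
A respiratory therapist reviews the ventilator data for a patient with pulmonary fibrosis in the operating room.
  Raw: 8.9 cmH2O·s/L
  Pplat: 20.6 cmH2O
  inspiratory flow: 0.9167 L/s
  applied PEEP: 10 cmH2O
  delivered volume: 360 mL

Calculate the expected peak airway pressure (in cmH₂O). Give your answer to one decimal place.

PIP = Pplat + Raw × flow = 20.6 + 8.9 × 0.9167 = 20.6 + 8.159 = 28.759 cmH2O.

28.8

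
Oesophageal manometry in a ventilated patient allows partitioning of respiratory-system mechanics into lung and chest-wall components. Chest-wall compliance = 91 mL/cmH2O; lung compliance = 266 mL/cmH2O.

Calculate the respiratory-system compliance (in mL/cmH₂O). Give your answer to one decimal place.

Lung and chest wall are elastances in series: 1/Crs = 1/CL + 1/Ccw.
1/Crs = 1/266 + 1/91 = 0.01475.
Crs = 67.797 mL/cmH2O.

67.8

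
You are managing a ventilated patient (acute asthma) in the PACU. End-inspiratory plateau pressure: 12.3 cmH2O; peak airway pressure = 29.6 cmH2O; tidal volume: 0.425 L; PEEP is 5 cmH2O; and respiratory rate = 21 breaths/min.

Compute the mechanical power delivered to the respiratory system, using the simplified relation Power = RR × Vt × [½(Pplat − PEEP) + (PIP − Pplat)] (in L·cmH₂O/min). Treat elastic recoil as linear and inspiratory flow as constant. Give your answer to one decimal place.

Per-breath work = Vt × [½(Pplat−PEEP) + (PIP−Pplat)] = 0.425 × [0.5×7.3 + 17.3] = 0.425 × 20.95 = 8.904 L·cmH2O.
Power = 21 × 8.904 = 186.98 L·cmH2O/min.

187.0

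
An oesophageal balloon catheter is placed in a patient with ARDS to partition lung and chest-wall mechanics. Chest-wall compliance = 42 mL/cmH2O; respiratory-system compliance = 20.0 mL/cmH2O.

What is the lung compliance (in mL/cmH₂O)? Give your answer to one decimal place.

38.2

1/CL = 1/Crs − 1/Ccw.
1/CL = 1/20.0 − 1/42 = 0.02619.
CL = 38.183 mL/cmH2O.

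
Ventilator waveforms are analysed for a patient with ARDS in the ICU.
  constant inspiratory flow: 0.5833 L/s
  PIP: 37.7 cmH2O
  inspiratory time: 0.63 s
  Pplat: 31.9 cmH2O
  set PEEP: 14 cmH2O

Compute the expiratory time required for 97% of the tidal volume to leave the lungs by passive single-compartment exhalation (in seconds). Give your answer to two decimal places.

Vt = flow × Ti = 0.5833 L/s × 0.63 s × 1000 mL/L = 367.48 mL.
R = (PIP − Pplat)/V̇ = (37.7 − 31.9) / 0.5833 = 5.8/0.5833 = 9.943 cmH2O·s/L.
C = Vt/(Pplat − PEEP) = 367.48 / (31.9 − 14) = 367.48/17.9 = 20.53 mL/cmH2O.
τ = R × C = 9.943 × 0.02053 L/cmH2O = 0.2041 s.
t = −τ·ln(1 − 0.97) = −0.2041·ln(0.03) = 0.7157 s.

0.72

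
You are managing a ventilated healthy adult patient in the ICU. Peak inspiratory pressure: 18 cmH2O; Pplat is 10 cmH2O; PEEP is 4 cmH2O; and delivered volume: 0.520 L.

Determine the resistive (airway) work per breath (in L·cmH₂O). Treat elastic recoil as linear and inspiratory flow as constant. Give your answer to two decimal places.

With constant inspiratory flow the resistive pressure is constant at PIP − Pplat = 18 − 10 = 8.0 cmH2O, so resistive work = 8.0 × 0.520 = 4.16 L·cmH2O.

4.16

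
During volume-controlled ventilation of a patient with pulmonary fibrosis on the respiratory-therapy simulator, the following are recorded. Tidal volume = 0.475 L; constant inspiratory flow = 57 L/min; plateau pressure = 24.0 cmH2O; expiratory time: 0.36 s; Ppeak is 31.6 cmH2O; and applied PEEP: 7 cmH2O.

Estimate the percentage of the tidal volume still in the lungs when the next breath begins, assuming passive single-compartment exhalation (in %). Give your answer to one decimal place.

Flow: 57 L/min ÷ 60 = 0.95 L/s.
R = (PIP − Pplat)/V̇ = (31.6 − 24.0) / 0.95 = 7.6/0.95 = 8.0 cmH2O·s/L.
C = Vt/(Pplat − PEEP) = 475.0 / (24.0 − 7) = 475.0/17.0 = 27.941 mL/cmH2O.
τ = R × C = 8.0 × 0.02794 L/cmH2O = 0.2235 s.
Fraction remaining at end-expiration = e^(−Te/τ) = e^(−0.36/0.2235) = 0.1997 → 19.97%.

20.0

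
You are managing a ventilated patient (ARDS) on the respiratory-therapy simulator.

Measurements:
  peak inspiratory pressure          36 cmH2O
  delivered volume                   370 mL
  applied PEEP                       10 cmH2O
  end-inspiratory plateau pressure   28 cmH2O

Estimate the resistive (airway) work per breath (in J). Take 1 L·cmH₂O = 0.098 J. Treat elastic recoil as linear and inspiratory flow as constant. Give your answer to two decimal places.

0.29

With constant inspiratory flow the resistive pressure is constant at PIP − Pplat = 36 − 28 = 8.0 cmH2O, so resistive work = 8.0 × 0.370 = 2.96 L·cmH2O.
× 0.098 J/(L·cmH2O) → 0.2901 J.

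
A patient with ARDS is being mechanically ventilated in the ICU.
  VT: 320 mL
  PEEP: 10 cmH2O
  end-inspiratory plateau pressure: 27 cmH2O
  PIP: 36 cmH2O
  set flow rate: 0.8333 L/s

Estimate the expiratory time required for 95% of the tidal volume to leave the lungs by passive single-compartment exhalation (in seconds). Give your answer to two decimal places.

R = (PIP − Pplat)/V̇ = (36 − 27) / 0.8333 = 9.0/0.8333 = 10.8 cmH2O·s/L.
C = Vt/(Pplat − PEEP) = 320.0 / (27 − 10) = 320.0/17.0 = 18.824 mL/cmH2O.
τ = R × C = 10.8 × 0.01882 L/cmH2O = 0.2033 s.
t = −τ·ln(1 − 0.95) = −0.2033·ln(0.05) = 0.609 s.

0.61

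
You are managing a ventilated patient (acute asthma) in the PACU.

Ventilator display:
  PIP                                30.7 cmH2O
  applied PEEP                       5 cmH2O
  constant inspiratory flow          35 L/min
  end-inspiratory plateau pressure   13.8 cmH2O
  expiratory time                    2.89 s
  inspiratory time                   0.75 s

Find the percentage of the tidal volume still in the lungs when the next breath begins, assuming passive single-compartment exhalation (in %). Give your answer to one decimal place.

Flow: 35 L/min ÷ 60 = 0.5833 L/s.
Vt = flow × Ti = 0.5833 L/s × 0.75 s × 1000 mL/L = 437.48 mL.
R = (PIP − Pplat)/V̇ = (30.7 − 13.8) / 0.5833 = 16.9/0.5833 = 28.973 cmH2O·s/L.
C = Vt/(Pplat − PEEP) = 437.48 / (13.8 − 5) = 437.48/8.8 = 49.714 mL/cmH2O.
τ = R × C = 28.973 × 0.04971 L/cmH2O = 1.44 s.
Fraction remaining at end-expiration = e^(−Te/τ) = e^(−2.89/1.44) = 0.1344 → 13.44%.

13.4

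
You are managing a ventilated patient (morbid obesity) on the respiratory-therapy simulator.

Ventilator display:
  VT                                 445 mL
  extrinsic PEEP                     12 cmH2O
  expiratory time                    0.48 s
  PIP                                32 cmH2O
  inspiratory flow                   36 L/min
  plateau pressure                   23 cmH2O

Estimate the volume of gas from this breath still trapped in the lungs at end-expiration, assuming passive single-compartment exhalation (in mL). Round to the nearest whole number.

202

Flow: 36 L/min ÷ 60 = 0.6 L/s.
R = (PIP − Pplat)/V̇ = (32 − 23) / 0.6 = 9.0/0.6 = 15.0 cmH2O·s/L.
C = Vt/(Pplat − PEEP) = 445.0 / (23 − 12) = 445.0/11.0 = 40.455 mL/cmH2O.
τ = R × C = 15.0 × 0.04046 L/cmH2O = 0.6069 s.
Fraction remaining = e^(−Te/τ) = e^(−0.48/0.6069) = 0.4534.
Trapped volume = 445.0 × 0.4534 = 201.76 mL.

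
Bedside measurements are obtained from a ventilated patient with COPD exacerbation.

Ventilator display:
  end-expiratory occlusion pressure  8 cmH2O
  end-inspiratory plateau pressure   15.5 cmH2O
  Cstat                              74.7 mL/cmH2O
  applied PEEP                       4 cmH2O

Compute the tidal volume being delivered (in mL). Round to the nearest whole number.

End-expiratory occlusion gives total PEEP = 8 cmH2O (intrinsic PEEP = 8 − 4 = 4). Use total PEEP for the elastic gradient.
Vt = Cstat × (Pplat − PEEPtotal) = 74.7 × (15.5 − 8) = 74.7 × 7.5 = 560.25 mL.

560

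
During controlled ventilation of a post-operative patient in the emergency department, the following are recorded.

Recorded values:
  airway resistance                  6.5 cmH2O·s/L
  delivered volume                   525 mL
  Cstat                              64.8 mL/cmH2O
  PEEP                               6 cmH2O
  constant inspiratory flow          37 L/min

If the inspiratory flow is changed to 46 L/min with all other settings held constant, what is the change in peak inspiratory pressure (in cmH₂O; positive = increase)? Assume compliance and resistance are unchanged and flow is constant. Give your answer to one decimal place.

Flow: 37 L/min ÷ 60 = 0.6167 L/s.
New flow: 46 L/min ÷ 60 = 0.7667 L/s.
PIP = Vt/C + R·V̇ + PEEP (constant-flow equation of motion).
Only the resistive term changes: ΔPIP = R × ΔV̇ = 6.5 × (0.7667 − 0.6167) = 6.5 × 0.15 = 0.975 cmH2O.

1.0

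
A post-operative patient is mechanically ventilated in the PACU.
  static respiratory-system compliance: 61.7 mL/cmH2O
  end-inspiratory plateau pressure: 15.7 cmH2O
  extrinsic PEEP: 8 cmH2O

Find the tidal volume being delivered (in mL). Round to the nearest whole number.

Vt = Cstat × (Pplat − PEEP) = 61.7 × (15.7 − 8) = 61.7 × 7.7 = 475.09 mL.

475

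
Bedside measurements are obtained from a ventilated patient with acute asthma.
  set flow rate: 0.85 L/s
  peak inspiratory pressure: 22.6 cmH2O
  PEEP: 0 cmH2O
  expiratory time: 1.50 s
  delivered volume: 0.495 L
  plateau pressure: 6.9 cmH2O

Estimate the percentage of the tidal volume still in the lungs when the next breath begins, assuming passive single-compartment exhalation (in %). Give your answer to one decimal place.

32.2

R = (PIP − Pplat)/V̇ = (22.6 − 6.9) / 0.85 = 15.7/0.85 = 18.471 cmH2O·s/L.
C = Vt/(Pplat − PEEP) = 495.0 / (6.9 − 0) = 495.0/6.9 = 71.739 mL/cmH2O.
τ = R × C = 18.471 × 0.07174 L/cmH2O = 1.325 s.
Fraction remaining at end-expiration = e^(−Te/τ) = e^(−1.50/1.325) = 0.3224 → 32.24%.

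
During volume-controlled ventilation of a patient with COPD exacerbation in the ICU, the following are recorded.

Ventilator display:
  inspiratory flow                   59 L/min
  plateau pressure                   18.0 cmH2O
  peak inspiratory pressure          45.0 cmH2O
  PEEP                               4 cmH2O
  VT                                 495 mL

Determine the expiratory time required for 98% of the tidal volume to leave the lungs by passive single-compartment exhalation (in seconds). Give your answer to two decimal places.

Flow: 59 L/min ÷ 60 = 0.9833 L/s.
R = (PIP − Pplat)/V̇ = (45.0 − 18.0) / 0.9833 = 27.0/0.9833 = 27.459 cmH2O·s/L.
C = Vt/(Pplat − PEEP) = 495.0 / (18.0 − 4) = 495.0/14.0 = 35.357 mL/cmH2O.
τ = R × C = 27.459 × 0.03536 L/cmH2O = 0.971 s.
t = −τ·ln(1 − 0.98) = −0.971·ln(0.02) = 3.799 s.

3.80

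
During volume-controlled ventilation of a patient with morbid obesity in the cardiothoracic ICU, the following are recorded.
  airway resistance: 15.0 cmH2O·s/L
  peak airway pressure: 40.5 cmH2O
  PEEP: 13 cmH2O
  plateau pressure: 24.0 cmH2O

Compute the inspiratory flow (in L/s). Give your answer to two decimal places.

1.10

flow = (PIP − Pplat) / Raw = 16.5 / 15.0 = 1.1 L/s.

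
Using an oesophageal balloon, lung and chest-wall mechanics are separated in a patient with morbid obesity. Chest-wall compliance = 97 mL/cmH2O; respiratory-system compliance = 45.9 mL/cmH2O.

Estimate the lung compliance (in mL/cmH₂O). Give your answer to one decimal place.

87.1

1/CL = 1/Crs − 1/Ccw.
1/CL = 1/45.9 − 1/97 = 0.01148.
CL = 87.108 mL/cmH2O.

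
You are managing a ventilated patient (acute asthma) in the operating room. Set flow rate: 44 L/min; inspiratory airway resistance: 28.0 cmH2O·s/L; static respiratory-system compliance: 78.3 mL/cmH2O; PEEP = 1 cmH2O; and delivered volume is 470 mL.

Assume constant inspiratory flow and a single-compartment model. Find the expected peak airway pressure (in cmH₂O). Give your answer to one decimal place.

27.5

Flow: 44 L/min ÷ 60 = 0.7333 L/s.
Equation of motion (constant flow): PIP = Vt/C + R·V̇ + PEEP.
PIP = 470/78.3 + 28.0×0.7333 + 1 = 6.003 + 20.532 + 1 = 27.535 cmH2O.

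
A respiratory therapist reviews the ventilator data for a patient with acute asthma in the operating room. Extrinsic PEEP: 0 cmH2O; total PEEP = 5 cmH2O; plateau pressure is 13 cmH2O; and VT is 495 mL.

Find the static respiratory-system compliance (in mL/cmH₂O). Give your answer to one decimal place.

End-expiratory occlusion gives total PEEP = 5 cmH2O (intrinsic PEEP = 5 − 0 = 5). Use total PEEP for the elastic gradient.
Cstat = Vt / (Pplat − PEEPtotal) = 495 / (13 − 5) = 495 / 8.0 = 61.875 mL/cmH2O.

61.9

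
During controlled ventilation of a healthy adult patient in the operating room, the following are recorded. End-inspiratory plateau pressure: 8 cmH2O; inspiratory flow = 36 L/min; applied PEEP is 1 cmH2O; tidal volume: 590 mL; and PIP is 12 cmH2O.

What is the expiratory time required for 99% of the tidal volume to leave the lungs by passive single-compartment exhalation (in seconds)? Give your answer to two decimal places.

Flow: 36 L/min ÷ 60 = 0.6 L/s.
R = (PIP − Pplat)/V̇ = (12 − 8) / 0.6 = 4.0/0.6 = 6.667 cmH2O·s/L.
C = Vt/(Pplat − PEEP) = 590.0 / (8 − 1) = 590.0/7.0 = 84.286 mL/cmH2O.
τ = R × C = 6.667 × 0.08429 L/cmH2O = 0.562 s.
t = −τ·ln(1 − 0.99) = −0.562·ln(0.01) = 2.588 s.

2.59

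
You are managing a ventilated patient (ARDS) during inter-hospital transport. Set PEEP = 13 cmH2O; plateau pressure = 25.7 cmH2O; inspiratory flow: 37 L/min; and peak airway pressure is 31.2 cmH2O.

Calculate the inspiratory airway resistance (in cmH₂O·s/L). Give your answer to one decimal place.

Flow: 37 L/min ÷ 60 = 0.6167 L/s.
Raw = (PIP − Pplat) / flow = (31.2 − 25.7) / 0.6167 = 5.5 / 0.6167 = 8.918 cmH2O·s/L.

8.9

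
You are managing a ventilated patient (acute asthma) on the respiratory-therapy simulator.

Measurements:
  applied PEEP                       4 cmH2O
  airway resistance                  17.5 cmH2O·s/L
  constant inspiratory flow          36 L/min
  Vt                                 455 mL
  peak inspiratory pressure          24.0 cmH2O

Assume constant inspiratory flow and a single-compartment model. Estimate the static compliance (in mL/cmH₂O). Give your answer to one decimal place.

Flow: 36 L/min ÷ 60 = 0.6 L/s.
Equation of motion (constant flow): PIP = Vt/C + R·V̇ + PEEP.
Vt/C = PIP − R·V̇ − PEEP = 24.0 − 17.5×0.6 − 4 = 24.0 − 10.5 − 4 = 9.5 cmH2O.
C = Vt / 9.5 = 455 / 9.5 = 47.895 mL/cmH2O.

47.9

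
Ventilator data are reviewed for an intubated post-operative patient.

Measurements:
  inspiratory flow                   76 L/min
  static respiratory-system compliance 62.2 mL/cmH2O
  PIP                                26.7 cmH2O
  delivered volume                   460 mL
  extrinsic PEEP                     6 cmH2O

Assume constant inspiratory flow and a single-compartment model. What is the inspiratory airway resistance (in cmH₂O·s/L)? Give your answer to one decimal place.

Flow: 76 L/min ÷ 60 = 1.2667 L/s.
Equation of motion (constant flow): PIP = Vt/C + R·V̇ + PEEP.
R·V̇ = PIP − Vt/C − PEEP = 26.7 − 460/62.2 − 6 = 26.7 − 7.395 − 6 = 13.305 cmH2O.
R = 13.305 / 1.2667 = 10.504 cmH2O·s/L.

10.5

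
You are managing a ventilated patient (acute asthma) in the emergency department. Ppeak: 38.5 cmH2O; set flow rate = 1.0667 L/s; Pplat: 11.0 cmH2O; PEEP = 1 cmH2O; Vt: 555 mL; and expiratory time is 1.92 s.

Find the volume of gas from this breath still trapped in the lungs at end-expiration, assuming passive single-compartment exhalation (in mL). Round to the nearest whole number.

R = (PIP − Pplat)/V̇ = (38.5 − 11.0) / 1.0667 = 27.5/1.0667 = 25.78 cmH2O·s/L.
C = Vt/(Pplat − PEEP) = 555.0 / (11.0 − 1) = 555.0/10.0 = 55.5 mL/cmH2O.
τ = R × C = 25.78 × 0.0555 L/cmH2O = 1.431 s.
Fraction remaining = e^(−Te/τ) = e^(−1.92/1.431) = 0.2614.
Trapped volume = 555.0 × 0.2614 = 145.08 mL.

145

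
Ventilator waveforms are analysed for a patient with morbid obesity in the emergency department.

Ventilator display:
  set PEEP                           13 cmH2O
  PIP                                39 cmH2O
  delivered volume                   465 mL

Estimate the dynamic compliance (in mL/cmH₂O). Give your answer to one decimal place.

Dynamic compliance = Vt / (PIP − PEEP) = 465 / (39 − 13) = 465 / 26.0 = 17.885 mL/cmH2O.

17.9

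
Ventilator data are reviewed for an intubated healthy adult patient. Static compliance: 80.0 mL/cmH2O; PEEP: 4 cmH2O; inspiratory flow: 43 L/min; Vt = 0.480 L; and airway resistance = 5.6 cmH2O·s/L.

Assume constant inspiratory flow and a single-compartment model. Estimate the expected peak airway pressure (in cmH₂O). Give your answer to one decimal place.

Flow: 43 L/min ÷ 60 = 0.7167 L/s.
Equation of motion (constant flow): PIP = Vt/C + R·V̇ + PEEP.
PIP = 480/80.0 + 5.6×0.7167 + 4 = 6.0 + 4.014 + 4 = 14.014 cmH2O.

14.0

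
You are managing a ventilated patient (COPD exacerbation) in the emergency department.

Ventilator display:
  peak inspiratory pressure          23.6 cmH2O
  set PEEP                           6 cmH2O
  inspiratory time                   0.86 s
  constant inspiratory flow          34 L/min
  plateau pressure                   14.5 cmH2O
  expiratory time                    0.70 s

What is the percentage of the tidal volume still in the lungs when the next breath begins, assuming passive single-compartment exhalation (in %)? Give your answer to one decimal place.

Flow: 34 L/min ÷ 60 = 0.5667 L/s.
Vt = flow × Ti = 0.5667 L/s × 0.86 s × 1000 mL/L = 487.36 mL.
R = (PIP − Pplat)/V̇ = (23.6 − 14.5) / 0.5667 = 9.1/0.5667 = 16.058 cmH2O·s/L.
C = Vt/(Pplat − PEEP) = 487.36 / (14.5 − 6) = 487.36/8.5 = 57.336 mL/cmH2O.
τ = R × C = 16.058 × 0.05734 L/cmH2O = 0.9208 s.
Fraction remaining at end-expiration = e^(−Te/τ) = e^(−0.70/0.9208) = 0.4676 → 46.76%.

46.8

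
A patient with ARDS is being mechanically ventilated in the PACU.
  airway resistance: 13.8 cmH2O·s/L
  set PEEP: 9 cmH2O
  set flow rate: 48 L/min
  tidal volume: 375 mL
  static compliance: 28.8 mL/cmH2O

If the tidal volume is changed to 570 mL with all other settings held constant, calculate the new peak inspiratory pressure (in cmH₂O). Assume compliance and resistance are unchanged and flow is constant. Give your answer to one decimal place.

Flow: 48 L/min ÷ 60 = 0.8 L/s.
PIP = Vt/C + R·V̇ + PEEP (constant-flow equation of motion).
Only the elastic term changes: ΔPIP = ΔVt / C = (570 − 375) / 28.8 = 6.771 cmH2O.
Original PIP = 375/28.8 + 13.8×0.8 + 9 = 33.061 cmH2O; new PIP = 33.061 + (6.771) = 39.832 cmH2O.

39.8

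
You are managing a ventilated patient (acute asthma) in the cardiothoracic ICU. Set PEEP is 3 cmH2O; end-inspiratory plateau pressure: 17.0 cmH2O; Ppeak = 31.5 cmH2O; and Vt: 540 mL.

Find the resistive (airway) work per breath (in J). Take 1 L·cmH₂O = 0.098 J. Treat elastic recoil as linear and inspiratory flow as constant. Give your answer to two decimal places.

With constant inspiratory flow the resistive pressure is constant at PIP − Pplat = 31.5 − 17.0 = 14.5 cmH2O, so resistive work = 14.5 × 0.540 = 7.83 L·cmH2O.
× 0.098 J/(L·cmH2O) → 0.7673 J.

0.77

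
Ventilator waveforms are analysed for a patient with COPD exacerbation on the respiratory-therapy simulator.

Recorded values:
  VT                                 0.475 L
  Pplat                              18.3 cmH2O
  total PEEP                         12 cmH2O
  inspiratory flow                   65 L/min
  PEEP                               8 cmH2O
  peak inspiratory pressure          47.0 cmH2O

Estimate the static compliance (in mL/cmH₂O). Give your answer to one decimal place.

75.4

End-expiratory occlusion gives total PEEP = 12 cmH2O (intrinsic PEEP = 12 − 8 = 4). Use total PEEP for the elastic gradient.
Cstat = Vt / (Pplat − PEEPtotal) = 475 / (18.3 − 12) = 475 / 6.3 = 75.397 mL/cmH2O.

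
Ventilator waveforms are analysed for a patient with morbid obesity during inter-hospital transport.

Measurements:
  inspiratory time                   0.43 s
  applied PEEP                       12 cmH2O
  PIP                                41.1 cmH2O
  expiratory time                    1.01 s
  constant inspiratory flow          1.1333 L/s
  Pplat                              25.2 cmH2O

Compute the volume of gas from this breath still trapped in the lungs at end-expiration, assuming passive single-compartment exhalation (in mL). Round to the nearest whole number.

69

Vt = flow × Ti = 1.1333 L/s × 0.43 s × 1000 mL/L = 487.32 mL.
R = (PIP − Pplat)/V̇ = (41.1 − 25.2) / 1.1333 = 15.9/1.1333 = 14.03 cmH2O·s/L.
C = Vt/(Pplat − PEEP) = 487.32 / (25.2 − 12) = 487.32/13.2 = 36.918 mL/cmH2O.
τ = R × C = 14.03 × 0.03692 L/cmH2O = 0.518 s.
Fraction remaining = e^(−Te/τ) = e^(−1.01/0.518) = 0.1423.
Trapped volume = 487.32 × 0.1423 = 69.346 mL.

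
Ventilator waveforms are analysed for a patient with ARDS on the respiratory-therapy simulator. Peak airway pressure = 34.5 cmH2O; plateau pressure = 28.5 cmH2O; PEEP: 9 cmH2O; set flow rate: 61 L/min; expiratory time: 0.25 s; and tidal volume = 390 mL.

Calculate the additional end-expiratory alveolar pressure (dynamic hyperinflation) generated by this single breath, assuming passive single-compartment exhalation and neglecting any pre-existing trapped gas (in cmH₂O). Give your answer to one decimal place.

2.3

Flow: 61 L/min ÷ 60 = 1.0167 L/s.
R = (PIP − Pplat)/V̇ = (34.5 − 28.5) / 1.0167 = 6.0/1.0167 = 5.901 cmH2O·s/L.
C = Vt/(Pplat − PEEP) = 390.0 / (28.5 − 9) = 390.0/19.5 = 20.0 mL/cmH2O.
τ = R × C = 5.901 × 0.02 L/cmH2O = 0.118 s.
Fraction remaining = e^(−Te/τ) = e^(−0.25/0.118) = 0.1202; trapped volume = 390.0 × 0.1202 = 46.878 mL.
Additional alveolar pressure from trapping ≈ V_trapped / C = 46.878 / 20.0 = 2.344 cmH2O.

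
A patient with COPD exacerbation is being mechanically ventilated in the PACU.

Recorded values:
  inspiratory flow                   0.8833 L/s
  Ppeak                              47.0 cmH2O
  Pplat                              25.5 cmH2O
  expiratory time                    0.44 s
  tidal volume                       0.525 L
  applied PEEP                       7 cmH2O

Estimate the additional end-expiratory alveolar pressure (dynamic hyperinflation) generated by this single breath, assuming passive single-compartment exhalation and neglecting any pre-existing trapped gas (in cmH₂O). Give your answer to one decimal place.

R = (PIP − Pplat)/V̇ = (47.0 − 25.5) / 0.8833 = 21.5/0.8833 = 24.341 cmH2O·s/L.
C = Vt/(Pplat − PEEP) = 525.0 / (25.5 − 7) = 525.0/18.5 = 28.378 mL/cmH2O.
τ = R × C = 24.341 × 0.02838 L/cmH2O = 0.6908 s.
Fraction remaining = e^(−Te/τ) = e^(−0.44/0.6908) = 0.5289; trapped volume = 525.0 × 0.5289 = 277.67 mL.
Additional alveolar pressure from trapping ≈ V_trapped / C = 277.67 / 28.378 = 9.785 cmH2O.

9.8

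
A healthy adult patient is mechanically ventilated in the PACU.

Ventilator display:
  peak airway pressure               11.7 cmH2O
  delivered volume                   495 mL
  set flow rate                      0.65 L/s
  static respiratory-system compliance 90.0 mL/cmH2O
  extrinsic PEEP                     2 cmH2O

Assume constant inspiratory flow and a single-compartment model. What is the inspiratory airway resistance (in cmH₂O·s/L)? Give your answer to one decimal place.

Equation of motion (constant flow): PIP = Vt/C + R·V̇ + PEEP.
R·V̇ = PIP − Vt/C − PEEP = 11.7 − 495/90.0 − 2 = 11.7 − 5.5 − 2 = 4.2 cmH2O.
R = 4.2 / 0.65 = 6.462 cmH2O·s/L.

6.5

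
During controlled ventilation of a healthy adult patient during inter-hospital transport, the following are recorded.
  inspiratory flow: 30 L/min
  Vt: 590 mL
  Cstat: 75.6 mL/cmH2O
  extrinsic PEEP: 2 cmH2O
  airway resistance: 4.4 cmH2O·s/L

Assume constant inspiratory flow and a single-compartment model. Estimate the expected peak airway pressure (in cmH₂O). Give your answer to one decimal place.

12.0

Flow: 30 L/min ÷ 60 = 0.5 L/s.
Equation of motion (constant flow): PIP = Vt/C + R·V̇ + PEEP.
PIP = 590/75.6 + 4.4×0.5 + 2 = 7.804 + 2.2 + 2 = 12.004 cmH2O.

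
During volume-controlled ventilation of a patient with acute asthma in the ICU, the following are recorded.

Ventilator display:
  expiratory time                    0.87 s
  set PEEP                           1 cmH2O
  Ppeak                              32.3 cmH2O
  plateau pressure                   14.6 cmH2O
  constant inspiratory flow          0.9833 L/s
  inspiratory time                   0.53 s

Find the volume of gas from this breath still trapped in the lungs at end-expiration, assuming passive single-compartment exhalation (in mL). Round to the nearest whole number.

Vt = flow × Ti = 0.9833 L/s × 0.53 s × 1000 mL/L = 521.15 mL.
R = (PIP − Pplat)/V̇ = (32.3 − 14.6) / 0.9833 = 17.7/0.9833 = 18.001 cmH2O·s/L.
C = Vt/(Pplat − PEEP) = 521.15 / (14.6 − 1) = 521.15/13.6 = 38.32 mL/cmH2O.
τ = R × C = 18.001 × 0.03832 L/cmH2O = 0.6898 s.
Fraction remaining = e^(−Te/τ) = e^(−0.87/0.6898) = 0.2833.
Trapped volume = 521.15 × 0.2833 = 147.64 mL.

148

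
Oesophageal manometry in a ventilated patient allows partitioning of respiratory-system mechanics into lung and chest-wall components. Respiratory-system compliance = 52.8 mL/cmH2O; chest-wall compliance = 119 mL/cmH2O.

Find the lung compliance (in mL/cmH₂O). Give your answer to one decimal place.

1/CL = 1/Crs − 1/Ccw.
1/CL = 1/52.8 − 1/119 = 0.01054.
CL = 94.877 mL/cmH2O.

94.9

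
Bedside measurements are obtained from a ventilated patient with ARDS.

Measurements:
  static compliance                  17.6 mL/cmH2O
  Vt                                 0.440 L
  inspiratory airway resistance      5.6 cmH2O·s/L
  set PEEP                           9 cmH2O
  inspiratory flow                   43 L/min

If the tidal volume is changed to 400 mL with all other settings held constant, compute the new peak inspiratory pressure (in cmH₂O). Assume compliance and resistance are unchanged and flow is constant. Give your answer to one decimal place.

35.7

Flow: 43 L/min ÷ 60 = 0.7167 L/s.
PIP = Vt/C + R·V̇ + PEEP (constant-flow equation of motion).
Only the elastic term changes: ΔPIP = ΔVt / C = (400 − 440) / 17.6 = -2.273 cmH2O.
Original PIP = 440/17.6 + 5.6×0.7167 + 9 = 38.014 cmH2O; new PIP = 38.014 + (-2.273) = 35.741 cmH2O.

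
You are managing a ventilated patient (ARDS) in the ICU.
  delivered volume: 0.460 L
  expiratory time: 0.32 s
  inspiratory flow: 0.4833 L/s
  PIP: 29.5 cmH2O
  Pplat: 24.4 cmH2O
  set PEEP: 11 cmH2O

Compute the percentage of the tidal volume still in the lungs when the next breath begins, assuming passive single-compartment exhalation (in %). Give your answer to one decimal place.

R = (PIP − Pplat)/V̇ = (29.5 − 24.4) / 0.4833 = 5.1/0.4833 = 10.552 cmH2O·s/L.
C = Vt/(Pplat − PEEP) = 460.0 / (24.4 − 11) = 460.0/13.4 = 34.328 mL/cmH2O.
τ = R × C = 10.552 × 0.03433 L/cmH2O = 0.3623 s.
Fraction remaining at end-expiration = e^(−Te/τ) = e^(−0.32/0.3623) = 0.4134 → 41.34%.

41.3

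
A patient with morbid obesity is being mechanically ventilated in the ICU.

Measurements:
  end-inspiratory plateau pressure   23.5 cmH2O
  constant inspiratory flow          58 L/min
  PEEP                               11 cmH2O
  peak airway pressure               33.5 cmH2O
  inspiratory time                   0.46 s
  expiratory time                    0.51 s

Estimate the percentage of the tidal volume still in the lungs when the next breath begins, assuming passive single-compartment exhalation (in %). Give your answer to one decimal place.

Flow: 58 L/min ÷ 60 = 0.9667 L/s.
Vt = flow × Ti = 0.9667 L/s × 0.46 s × 1000 mL/L = 444.68 mL.
R = (PIP − Pplat)/V̇ = (33.5 − 23.5) / 0.9667 = 10.0/0.9667 = 10.344 cmH2O·s/L.
C = Vt/(Pplat − PEEP) = 444.68 / (23.5 − 11) = 444.68/12.5 = 35.574 mL/cmH2O.
τ = R × C = 10.344 × 0.03557 L/cmH2O = 0.3679 s.
Fraction remaining at end-expiration = e^(−Te/τ) = e^(−0.51/0.3679) = 0.25 → 25.0%.

25.0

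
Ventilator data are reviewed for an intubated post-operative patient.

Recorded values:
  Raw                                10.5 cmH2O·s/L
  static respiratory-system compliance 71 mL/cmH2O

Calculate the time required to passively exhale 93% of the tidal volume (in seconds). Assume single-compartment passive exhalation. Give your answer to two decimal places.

1.98

τ = R × C = 10.5 × 71 mL/cmH2O = 10.5 × 0.071 L/cmH2O = 0.7455 s.
Exhaled fraction f = 1 − e^(−t/τ) → t = −τ·ln(1 − f) = −0.7455·ln(0.07) = 1.982 s.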